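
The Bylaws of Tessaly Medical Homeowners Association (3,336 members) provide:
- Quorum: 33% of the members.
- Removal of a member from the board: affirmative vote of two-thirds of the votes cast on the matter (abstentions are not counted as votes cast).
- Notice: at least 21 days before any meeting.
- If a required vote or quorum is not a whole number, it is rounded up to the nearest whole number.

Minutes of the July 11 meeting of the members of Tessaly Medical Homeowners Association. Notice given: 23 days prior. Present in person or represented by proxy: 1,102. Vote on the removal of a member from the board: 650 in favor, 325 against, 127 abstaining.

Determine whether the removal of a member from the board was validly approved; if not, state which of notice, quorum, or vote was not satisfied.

Notice: 23 days given; 21 required. Satisfied.
Quorum: 33% of 3,336 = 1,100.88, rounded up to 1,101; 1,102 present. Satisfied.
Vote: requires two-thirds of the votes cast (1,102 − 127 abstaining = 975); 2/3 of 975 = 650, so 650 needed; 650 in favor. Satisfied.

Valid — all requirements satisfied.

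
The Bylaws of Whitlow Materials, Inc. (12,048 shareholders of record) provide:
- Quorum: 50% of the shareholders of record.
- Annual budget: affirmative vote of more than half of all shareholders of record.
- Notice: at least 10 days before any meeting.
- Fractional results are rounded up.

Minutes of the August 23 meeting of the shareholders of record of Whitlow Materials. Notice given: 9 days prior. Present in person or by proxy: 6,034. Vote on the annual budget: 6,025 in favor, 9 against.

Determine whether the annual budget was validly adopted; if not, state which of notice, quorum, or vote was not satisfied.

Invalid — notice requirement not satisfied.

Notice: 9 days given; 10 required. Not satisfied.
Quorum: 50% of 12,048 = 6,024; 6,034 present. Satisfied.
Vote: requires a majority of all shareholders of record (12,048); a majority of 12048 is 6025, so 6,025 needed; 6,025 in favor. Satisfied.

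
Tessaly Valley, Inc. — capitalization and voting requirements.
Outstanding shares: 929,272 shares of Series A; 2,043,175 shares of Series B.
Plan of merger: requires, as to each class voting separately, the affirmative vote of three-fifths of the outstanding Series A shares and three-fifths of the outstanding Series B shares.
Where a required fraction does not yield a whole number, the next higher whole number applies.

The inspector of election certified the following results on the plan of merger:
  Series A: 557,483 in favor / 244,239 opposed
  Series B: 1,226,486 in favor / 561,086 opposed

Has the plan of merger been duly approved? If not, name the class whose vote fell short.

Series A: 3/5 of 929272 = 557563.20, rounded up to 557564; 557,564 required, 557,483 in favor — not approved.
Series B: 3/5 of 2043175 = 1225905; 1,225,905 required, 1,226,486 in favor — approved.

Not approved — the Series A shares did not give the required vote.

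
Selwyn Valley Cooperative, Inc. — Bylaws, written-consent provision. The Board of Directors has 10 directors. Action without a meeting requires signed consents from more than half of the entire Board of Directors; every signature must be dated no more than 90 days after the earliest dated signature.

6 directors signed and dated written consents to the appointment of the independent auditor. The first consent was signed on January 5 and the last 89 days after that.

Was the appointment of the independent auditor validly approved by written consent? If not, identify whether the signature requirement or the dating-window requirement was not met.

Effective — both the signature and dating-window requirements are satisfied.

Signatures required: more than half of 10 — a majority of 10 is 6, so 6 needed; 6 signed. Sufficient.
Dating window: the latest signature is 89 days after the earliest; the limit is 90 days. Within the window.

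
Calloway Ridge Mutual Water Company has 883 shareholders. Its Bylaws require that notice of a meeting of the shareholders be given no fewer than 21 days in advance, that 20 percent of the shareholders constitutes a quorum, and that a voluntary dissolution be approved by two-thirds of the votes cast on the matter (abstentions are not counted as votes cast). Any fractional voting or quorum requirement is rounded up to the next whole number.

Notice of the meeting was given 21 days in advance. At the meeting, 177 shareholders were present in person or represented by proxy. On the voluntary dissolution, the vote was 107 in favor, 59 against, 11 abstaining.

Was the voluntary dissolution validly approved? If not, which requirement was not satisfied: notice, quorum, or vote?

Invalid — vote requirement not satisfied.

Notice: 21 days given; 21 required. Satisfied.
Quorum: 20% of 883 = 176.60, rounded up to 177; 177 present. Satisfied.
Vote: requires two-thirds of the votes cast (177 − 11 abstaining = 166); 2/3 of 166 = 110.67, rounded up to 111, so 111 needed; 107 in favor. Not satisfied.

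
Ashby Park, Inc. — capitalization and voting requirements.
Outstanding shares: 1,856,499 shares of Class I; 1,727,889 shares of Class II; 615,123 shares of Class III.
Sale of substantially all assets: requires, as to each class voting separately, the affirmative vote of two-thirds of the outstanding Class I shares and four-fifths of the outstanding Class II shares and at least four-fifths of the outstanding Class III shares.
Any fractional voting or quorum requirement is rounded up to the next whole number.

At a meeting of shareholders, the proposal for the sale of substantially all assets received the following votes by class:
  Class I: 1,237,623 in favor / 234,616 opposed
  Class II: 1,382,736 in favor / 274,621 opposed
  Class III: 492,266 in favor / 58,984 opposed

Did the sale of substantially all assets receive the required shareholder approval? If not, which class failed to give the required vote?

Not approved — the Class I shares did not give the required vote.

Class I: 2/3 of 1856499 = 1237666; 1,237,666 required, 1,237,623 in favor — not approved.
Class II: 4/5 of 1727889 = 1382311.20, rounded up to 1382312; 1,382,312 required, 1,382,736 in favor — approved.
Class III: 4/5 of 615123 = 492098.40, rounded up to 492099; 492,099 required, 492,266 in favor — approved.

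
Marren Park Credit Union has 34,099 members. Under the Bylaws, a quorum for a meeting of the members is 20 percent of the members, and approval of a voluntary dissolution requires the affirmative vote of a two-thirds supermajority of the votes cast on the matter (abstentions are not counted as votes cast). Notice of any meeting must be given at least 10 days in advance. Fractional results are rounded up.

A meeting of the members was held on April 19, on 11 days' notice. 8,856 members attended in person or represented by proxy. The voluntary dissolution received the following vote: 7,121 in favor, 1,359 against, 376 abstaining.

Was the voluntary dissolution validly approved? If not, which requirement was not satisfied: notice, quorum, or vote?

Valid — all requirements satisfied.

Notice: 11 days given; 10 required. Satisfied.
Quorum: 20% of 34,099 = 6,819.80, rounded up to 6,820; 8,856 present. Satisfied.
Vote: requires two-thirds of the votes cast (8,856 − 376 abstaining = 8,480); 2/3 of 8480 = 5653.33, rounded up to 5654, so 5,654 needed; 7,121 in favor. Satisfied.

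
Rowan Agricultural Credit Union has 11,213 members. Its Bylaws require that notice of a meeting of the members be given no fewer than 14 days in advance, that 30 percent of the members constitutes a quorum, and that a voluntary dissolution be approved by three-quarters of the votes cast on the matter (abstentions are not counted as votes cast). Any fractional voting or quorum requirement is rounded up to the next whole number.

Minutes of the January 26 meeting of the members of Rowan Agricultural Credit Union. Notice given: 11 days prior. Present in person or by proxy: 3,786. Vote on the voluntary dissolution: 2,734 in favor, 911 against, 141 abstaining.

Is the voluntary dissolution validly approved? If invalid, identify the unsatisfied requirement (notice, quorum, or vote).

Notice: 11 days given; 14 required. Not satisfied.
Quorum: 30% of 11,213 = 3,363.90, rounded up to 3,364; 3,786 present. Satisfied.
Vote: requires three-fourths of the votes cast (3,786 − 141 abstaining = 3,645); 3/4 of 3645 = 2733.75, rounded up to 2734, so 2,734 needed; 2,734 in favor. Satisfied.

Invalid — notice requirement not satisfied.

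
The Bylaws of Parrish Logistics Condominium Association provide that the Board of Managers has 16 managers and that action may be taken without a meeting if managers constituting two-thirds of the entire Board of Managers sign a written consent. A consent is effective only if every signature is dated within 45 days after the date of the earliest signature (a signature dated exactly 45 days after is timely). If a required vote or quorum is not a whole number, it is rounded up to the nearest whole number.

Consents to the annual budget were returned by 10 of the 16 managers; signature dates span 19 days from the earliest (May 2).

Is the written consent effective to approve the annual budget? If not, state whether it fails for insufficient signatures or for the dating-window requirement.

Signatures required: two-thirds of 16 — 2/3 of 16 = 10.67, rounded up to 11, so 11 needed; 10 signed. Insufficient.
Dating window: the latest signature is 19 days after the earliest; the limit is 45 days. Within the window.

Not effective — insufficient signatures.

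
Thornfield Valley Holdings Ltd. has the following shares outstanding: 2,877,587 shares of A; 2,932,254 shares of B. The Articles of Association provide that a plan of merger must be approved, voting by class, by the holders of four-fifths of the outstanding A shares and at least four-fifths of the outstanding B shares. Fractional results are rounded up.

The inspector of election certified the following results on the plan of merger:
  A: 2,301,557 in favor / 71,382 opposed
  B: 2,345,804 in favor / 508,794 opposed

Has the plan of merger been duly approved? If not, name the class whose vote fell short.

Not approved — the A shares did not give the required vote.

A: 4/5 of 2877587 = 2302069.60, rounded up to 2302070; 2,302,070 required, 2,301,557 in favor — not approved.
B: 4/5 of 2932254 = 2345803.20, rounded up to 2345804; 2,345,804 required, 2,345,804 in favor — approved.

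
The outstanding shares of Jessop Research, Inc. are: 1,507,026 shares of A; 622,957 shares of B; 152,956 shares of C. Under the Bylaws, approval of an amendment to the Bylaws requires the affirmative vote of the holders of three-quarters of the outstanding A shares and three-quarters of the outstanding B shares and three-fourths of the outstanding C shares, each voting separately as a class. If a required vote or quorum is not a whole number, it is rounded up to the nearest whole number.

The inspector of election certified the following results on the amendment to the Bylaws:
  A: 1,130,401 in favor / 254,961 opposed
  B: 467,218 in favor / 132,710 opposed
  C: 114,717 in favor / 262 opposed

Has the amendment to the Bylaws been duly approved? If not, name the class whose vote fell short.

Approved — every class gave the required vote.

A: 3/4 of 1507026 = 1130269.50, rounded up to 1130270; 1,130,270 required, 1,130,401 in favor — approved.
B: 3/4 of 622957 = 467217.75, rounded up to 467218; 467,218 required, 467,218 in favor — approved.
C: 3/4 of 152956 = 114717; 114,717 required, 114,717 in favor — approved.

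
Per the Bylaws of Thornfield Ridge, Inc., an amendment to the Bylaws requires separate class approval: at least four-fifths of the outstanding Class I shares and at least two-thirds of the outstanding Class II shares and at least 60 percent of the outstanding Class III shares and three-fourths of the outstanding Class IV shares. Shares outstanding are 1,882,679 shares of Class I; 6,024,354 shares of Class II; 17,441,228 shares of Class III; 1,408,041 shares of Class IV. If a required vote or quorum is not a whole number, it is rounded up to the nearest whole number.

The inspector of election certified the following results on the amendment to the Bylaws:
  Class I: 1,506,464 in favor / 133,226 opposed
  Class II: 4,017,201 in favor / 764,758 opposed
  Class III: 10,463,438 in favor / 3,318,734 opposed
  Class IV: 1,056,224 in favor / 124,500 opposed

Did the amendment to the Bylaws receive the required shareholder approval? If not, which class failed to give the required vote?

Not approved — the Class III shares did not give the required vote.

Class I: 4/5 of 1882679 = 1506143.20, rounded up to 1506144; 1,506,144 required, 1,506,464 in favor — approved.
Class II: 2/3 of 6024354 = 4016236; 4,016,236 required, 4,017,201 in favor — approved.
Class III: 3/5 of 17441228 = 10464736.80, rounded up to 10464737; 10,464,737 required, 10,463,438 in favor — not approved.
Class IV: 3/4 of 1408041 = 1056030.75, rounded up to 1056031; 1,056,031 required, 1,056,224 in favor — approved.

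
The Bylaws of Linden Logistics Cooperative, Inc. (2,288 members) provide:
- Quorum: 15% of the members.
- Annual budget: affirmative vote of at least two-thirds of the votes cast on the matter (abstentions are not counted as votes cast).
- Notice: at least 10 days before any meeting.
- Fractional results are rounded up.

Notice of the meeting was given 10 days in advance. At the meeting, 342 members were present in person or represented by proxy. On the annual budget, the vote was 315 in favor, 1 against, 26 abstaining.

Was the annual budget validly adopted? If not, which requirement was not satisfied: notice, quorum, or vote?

Notice: 10 days given; 10 required. Satisfied.
Quorum: 15% of 2,288 = 343.20, rounded up to 344; 342 present. Not satisfied.
Vote: requires two-thirds of the votes cast (342 − 26 abstaining = 316); 2/3 of 316 = 210.67, rounded up to 211, so 211 needed; 315 in favor. Satisfied.

Invalid — quorum requirement not satisfied.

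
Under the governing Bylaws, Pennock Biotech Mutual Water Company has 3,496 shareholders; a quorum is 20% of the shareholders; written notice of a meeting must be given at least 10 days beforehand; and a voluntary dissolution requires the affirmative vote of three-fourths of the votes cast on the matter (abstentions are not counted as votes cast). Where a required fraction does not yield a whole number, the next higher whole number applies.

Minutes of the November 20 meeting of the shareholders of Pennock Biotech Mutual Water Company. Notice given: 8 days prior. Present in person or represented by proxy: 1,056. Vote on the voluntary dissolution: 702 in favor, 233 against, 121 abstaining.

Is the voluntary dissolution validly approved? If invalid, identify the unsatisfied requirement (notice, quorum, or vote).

Notice: 8 days given; 10 required. Not satisfied.
Quorum: 20% of 3,496 = 699.20, rounded up to 700; 1,056 present. Satisfied.
Vote: requires three-fourths of the votes cast (1,056 − 121 abstaining = 935); 3/4 of 935 = 701.25, rounded up to 702, so 702 needed; 702 in favor. Satisfied.

Invalid — notice requirement not satisfied.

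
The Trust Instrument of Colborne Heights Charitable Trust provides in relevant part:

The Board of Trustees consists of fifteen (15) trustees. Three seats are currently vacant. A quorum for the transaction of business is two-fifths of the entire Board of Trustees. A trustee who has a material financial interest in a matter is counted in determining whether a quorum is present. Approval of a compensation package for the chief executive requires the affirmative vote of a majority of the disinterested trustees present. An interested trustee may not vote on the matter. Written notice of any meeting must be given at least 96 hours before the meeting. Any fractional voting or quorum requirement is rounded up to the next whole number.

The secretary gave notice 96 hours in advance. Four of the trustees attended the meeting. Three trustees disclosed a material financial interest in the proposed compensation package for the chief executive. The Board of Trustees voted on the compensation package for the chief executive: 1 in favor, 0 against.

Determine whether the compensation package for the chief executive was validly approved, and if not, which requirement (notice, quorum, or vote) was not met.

Invalid — quorum requirement not satisfied.

Notice: 96 hours given; 96 required (96 ≥ 96). Satisfied.
Quorum: 4 present (interested trustees count toward quorum); quorum is 6. Not satisfied.
Vote: the compensation package for the chief executive requires a majority of the disinterested trustees present (4 − 3 = 1). A majority of 1 is 1, so 1 affirmative vote is needed; 1 voted in favor. Satisfied. (Moot — without a quorum no business can be validly transacted.)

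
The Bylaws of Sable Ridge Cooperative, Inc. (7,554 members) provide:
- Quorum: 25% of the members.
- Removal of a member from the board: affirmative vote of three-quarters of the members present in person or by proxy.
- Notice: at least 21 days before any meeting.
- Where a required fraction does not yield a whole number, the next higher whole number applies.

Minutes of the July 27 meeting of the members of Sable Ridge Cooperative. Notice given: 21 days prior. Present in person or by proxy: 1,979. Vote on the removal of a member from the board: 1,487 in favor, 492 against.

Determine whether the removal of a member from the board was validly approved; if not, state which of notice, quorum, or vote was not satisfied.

Notice: 21 days given; 21 required. Satisfied.
Quorum: 25% of 7,554 = 1,888.50, rounded up to 1,889; 1,979 present. Satisfied.
Vote: requires three-fourths of those present (1,979); 3/4 of 1979 = 1484.25, rounded up to 1485, so 1,485 needed; 1,487 in favor. Satisfied.

Valid — all requirements satisfied.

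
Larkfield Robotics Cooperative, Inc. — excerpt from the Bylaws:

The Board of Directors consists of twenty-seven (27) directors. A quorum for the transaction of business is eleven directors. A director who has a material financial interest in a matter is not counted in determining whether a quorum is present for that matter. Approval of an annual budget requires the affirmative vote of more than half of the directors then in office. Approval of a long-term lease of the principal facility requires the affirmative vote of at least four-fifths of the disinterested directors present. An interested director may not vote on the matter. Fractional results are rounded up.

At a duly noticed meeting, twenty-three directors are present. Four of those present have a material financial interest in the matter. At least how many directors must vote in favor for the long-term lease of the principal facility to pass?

16

The long-term lease of the principal facility requires four-fifths of the disinterested directors present (23 − 4 = 19).
4/5 of 19 = 15.20, rounded up to 16.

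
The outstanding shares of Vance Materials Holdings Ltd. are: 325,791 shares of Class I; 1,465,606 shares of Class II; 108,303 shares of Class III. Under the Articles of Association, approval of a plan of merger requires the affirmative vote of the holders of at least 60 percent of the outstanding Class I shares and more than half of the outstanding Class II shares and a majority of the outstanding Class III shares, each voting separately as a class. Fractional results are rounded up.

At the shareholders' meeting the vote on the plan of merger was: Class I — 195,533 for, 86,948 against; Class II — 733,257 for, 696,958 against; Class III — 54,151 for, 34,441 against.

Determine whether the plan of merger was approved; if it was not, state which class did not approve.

Not approved — the Class III shares did not give the required vote.

Class I: 3/5 of 325791 = 195474.60, rounded up to 195475; 195,475 required, 195,533 in favor — approved.
Class II: a majority of 1465606 is 732804; 732,804 required, 733,257 in favor — approved.
Class III: a majority of 108303 is 54152; 54,152 required, 54,151 in favor — not approved.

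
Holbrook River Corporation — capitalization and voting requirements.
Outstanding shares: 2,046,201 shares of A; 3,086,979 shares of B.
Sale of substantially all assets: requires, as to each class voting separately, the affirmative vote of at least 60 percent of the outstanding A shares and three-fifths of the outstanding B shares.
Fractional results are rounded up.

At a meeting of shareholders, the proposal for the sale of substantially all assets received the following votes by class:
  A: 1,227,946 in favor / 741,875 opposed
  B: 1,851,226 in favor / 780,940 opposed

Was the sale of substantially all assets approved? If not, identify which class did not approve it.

Not approved — the B shares did not give the required vote.

A: 3/5 of 2046201 = 1227720.60, rounded up to 1227721; 1,227,721 required, 1,227,946 in favor — approved.
B: 3/5 of 3086979 = 1852187.40, rounded up to 1852188; 1,852,188 required, 1,851,226 in favor — not approved.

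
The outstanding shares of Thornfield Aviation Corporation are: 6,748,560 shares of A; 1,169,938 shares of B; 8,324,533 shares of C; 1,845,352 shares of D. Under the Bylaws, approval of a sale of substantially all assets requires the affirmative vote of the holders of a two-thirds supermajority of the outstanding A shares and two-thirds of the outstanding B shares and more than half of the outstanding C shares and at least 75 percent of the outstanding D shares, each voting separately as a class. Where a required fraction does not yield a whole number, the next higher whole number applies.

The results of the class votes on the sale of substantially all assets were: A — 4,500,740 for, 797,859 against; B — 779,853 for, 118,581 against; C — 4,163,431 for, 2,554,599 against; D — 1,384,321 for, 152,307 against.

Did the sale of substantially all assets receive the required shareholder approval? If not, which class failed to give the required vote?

Not approved — the B shares did not give the required vote.

A: 2/3 of 6748560 = 4499040; 4,499,040 required, 4,500,740 in favor — approved.
B: 2/3 of 1169938 = 779958.67, rounded up to 779959; 779,959 required, 779,853 in favor — not approved.
C: a majority of 8324533 is 4162267; 4,162,267 required, 4,163,431 in favor — approved.
D: 3/4 of 1845352 = 1384014; 1,384,014 required, 1,384,321 in favor — approved.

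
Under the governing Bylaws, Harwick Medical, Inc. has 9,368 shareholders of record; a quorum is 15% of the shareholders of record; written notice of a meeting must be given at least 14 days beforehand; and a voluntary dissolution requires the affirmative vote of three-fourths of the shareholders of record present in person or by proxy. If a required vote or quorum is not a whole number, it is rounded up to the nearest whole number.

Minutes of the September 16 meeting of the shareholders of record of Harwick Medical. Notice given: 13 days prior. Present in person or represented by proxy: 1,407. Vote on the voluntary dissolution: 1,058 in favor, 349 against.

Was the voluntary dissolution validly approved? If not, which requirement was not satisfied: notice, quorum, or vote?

Notice: 13 days given; 14 required. Not satisfied.
Quorum: 15% of 9,368 = 1,405.20, rounded up to 1,406; 1,407 present. Satisfied.
Vote: requires three-fourths of those present (1,407); 3/4 of 1407 = 1055.25, rounded up to 1056, so 1,056 needed; 1,058 in favor. Satisfied.

Invalid — notice requirement not satisfied.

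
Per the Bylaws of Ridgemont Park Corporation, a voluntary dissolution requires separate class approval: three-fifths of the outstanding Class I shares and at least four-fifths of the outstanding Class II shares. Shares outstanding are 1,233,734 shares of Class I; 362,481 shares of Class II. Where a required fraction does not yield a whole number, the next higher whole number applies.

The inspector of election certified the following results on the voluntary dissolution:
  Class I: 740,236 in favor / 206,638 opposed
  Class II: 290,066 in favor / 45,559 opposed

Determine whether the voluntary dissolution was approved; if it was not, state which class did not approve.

Not approved — the Class I shares did not give the required vote.

Class I: 3/5 of 1233734 = 740240.40, rounded up to 740241; 740,241 required, 740,236 in favor — not approved.
Class II: 4/5 of 362481 = 289984.80, rounded up to 289985; 289,985 required, 290,066 in favor — approved.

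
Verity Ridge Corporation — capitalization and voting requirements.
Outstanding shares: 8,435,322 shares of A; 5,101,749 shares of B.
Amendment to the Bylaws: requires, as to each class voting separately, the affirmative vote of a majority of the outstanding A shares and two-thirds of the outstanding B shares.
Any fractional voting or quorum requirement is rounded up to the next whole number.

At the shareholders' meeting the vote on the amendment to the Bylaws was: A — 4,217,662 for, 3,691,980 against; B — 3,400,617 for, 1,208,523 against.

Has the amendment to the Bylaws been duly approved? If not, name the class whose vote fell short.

A: a majority of 8435322 is 4217662; 4,217,662 required, 4,217,662 in favor — approved.
B: 2/3 of 5101749 = 3401166; 3,401,166 required, 3,400,617 in favor — not approved.

Not approved — the B shares did not give the required vote.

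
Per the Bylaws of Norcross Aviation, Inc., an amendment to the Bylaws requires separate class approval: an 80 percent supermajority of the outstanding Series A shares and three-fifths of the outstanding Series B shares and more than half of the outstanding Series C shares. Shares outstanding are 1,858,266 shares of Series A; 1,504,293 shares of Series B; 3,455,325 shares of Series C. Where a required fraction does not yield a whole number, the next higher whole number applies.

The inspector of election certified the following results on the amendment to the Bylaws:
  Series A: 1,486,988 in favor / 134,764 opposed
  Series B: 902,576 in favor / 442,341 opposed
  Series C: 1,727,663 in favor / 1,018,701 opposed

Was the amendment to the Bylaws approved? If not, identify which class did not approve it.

Series A: 4/5 of 1858266 = 1486612.80, rounded up to 1486613; 1,486,613 required, 1,486,988 in favor — approved.
Series B: 3/5 of 1504293 = 902575.80, rounded up to 902576; 902,576 required, 902,576 in favor — approved.
Series C: a majority of 3455325 is 1727663; 1,727,663 required, 1,727,663 in favor — approved.

Approved — every class gave the required vote.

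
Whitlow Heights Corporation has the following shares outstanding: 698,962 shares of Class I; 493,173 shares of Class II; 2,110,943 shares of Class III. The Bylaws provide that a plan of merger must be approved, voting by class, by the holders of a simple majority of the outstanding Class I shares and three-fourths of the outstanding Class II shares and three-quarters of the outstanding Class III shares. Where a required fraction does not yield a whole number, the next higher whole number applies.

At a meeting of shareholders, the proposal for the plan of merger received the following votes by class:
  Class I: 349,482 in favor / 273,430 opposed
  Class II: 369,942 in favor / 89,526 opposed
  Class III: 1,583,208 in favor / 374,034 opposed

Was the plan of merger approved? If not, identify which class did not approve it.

Approved — every class gave the required vote.

Class I: a majority of 698962 is 349482; 349,482 required, 349,482 in favor — approved.
Class II: 3/4 of 493173 = 369879.75, rounded up to 369880; 369,880 required, 369,942 in favor — approved.
Class III: 3/4 of 2110943 = 1583207.25, rounded up to 1583208; 1,583,208 required, 1,583,208 in favor — approved.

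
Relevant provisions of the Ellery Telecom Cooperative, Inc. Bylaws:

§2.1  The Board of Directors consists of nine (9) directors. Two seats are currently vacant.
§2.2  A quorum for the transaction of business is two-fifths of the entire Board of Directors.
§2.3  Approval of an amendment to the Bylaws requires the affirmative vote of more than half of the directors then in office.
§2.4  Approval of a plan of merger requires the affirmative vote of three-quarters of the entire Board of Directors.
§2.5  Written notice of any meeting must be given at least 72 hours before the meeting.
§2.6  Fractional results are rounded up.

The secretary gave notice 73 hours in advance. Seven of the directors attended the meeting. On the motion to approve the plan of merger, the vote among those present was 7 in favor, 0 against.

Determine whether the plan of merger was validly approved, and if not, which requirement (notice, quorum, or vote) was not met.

Valid — all requirements satisfied.

Notice: 73 hours given; 72 required (73 ≥ 72). Satisfied.
Quorum: 7 present; quorum is 4. Satisfied.
Vote: the plan of merger requires three-fourths of the entire Board of Directors (9). 3/4 of 9 = 6.75, rounded up to 7, so 7 affirmative votes are needed; 7 voted in favor. Satisfied.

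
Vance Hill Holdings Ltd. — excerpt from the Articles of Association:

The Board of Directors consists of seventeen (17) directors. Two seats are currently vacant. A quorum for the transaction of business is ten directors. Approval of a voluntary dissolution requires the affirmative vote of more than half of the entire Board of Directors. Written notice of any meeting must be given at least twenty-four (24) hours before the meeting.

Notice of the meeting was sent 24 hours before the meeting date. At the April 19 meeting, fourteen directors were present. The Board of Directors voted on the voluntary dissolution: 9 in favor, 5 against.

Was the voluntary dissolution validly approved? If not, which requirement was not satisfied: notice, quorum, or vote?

Notice: 24 hours given; 24 required (24 ≥ 24). Satisfied.
Quorum: 14 present; quorum is 10. Satisfied.
Vote: the voluntary dissolution requires a majority of the entire Board of Directors (17). A majority of 17 is 9, so 9 affirmative votes are needed; 9 voted in favor. Satisfied.

Valid — all requirements satisfied.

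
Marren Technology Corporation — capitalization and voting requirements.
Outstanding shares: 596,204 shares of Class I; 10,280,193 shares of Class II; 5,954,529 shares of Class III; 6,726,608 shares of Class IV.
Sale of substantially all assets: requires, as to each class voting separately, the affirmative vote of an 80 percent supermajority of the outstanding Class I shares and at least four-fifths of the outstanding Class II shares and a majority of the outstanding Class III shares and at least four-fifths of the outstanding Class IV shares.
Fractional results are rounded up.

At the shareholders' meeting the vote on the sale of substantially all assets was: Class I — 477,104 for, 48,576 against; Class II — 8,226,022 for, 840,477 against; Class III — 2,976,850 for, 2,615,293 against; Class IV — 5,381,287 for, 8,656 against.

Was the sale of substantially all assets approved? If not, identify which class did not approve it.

Not approved — the Class III shares did not give the required vote.

Class I: 4/5 of 596204 = 476963.20, rounded up to 476964; 476,964 required, 477,104 in favor — approved.
Class II: 4/5 of 10280193 = 8224154.40, rounded up to 8224155; 8,224,155 required, 8,226,022 in favor — approved.
Class III: a majority of 5954529 is 2977265; 2,977,265 required, 2,976,850 in favor — not approved.
Class IV: 4/5 of 6726608 = 5381286.40, rounded up to 5381287; 5,381,287 required, 5,381,287 in favor — approved.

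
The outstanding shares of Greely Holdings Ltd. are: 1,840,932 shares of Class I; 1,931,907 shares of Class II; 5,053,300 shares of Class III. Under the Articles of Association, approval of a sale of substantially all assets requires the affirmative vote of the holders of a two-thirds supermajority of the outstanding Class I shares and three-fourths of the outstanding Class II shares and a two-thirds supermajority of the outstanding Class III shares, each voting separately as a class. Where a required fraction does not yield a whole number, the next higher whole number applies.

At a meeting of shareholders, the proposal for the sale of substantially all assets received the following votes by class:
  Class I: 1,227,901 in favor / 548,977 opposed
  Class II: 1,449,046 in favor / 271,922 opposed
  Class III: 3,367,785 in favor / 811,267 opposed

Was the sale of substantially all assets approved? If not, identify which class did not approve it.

Class I: 2/3 of 1840932 = 1227288; 1,227,288 required, 1,227,901 in favor — approved.
Class II: 3/4 of 1931907 = 1448930.25, rounded up to 1448931; 1,448,931 required, 1,449,046 in favor — approved.
Class III: 2/3 of 5053300 = 3368866.67, rounded up to 3368867; 3,368,867 required, 3,367,785 in favor — not approved.

Not approved — the Class III shares did not give the required vote.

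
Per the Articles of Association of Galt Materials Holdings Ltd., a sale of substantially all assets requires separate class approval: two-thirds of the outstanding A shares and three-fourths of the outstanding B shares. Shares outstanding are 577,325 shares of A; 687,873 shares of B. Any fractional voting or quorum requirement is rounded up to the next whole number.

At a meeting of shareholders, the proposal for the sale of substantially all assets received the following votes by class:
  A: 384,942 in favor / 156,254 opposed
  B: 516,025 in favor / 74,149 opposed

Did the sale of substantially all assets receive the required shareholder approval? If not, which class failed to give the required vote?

Approved — every class gave the required vote.

A: 2/3 of 577325 = 384883.33, rounded up to 384884; 384,884 required, 384,942 in favor — approved.
B: 3/4 of 687873 = 515904.75, rounded up to 515905; 515,905 required, 516,025 in favor — approved.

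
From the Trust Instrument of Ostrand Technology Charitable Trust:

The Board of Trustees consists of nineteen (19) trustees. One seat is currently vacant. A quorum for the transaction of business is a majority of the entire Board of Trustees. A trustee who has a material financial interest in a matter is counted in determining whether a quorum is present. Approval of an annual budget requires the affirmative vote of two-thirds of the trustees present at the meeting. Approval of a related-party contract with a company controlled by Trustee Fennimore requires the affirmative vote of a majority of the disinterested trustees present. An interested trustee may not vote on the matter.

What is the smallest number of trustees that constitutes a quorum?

10

A majority of 19 is 10.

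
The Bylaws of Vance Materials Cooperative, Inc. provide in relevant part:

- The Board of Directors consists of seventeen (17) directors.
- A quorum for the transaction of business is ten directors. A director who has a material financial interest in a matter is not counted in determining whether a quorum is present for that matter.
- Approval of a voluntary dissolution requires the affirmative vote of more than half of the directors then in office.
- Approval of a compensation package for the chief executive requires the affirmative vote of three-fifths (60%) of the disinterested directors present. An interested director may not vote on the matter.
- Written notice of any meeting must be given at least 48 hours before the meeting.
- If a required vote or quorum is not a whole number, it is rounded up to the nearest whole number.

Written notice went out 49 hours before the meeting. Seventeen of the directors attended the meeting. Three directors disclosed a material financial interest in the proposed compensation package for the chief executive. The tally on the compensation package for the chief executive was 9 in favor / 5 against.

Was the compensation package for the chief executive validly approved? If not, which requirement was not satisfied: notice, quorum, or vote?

Valid — all requirements satisfied.

Notice: 49 hours given; 48 required (49 ≥ 48). Satisfied.
Quorum: 17 present, but the 3 interested directors do not count, leaving 14. Quorum is 10. Satisfied.
Vote: the compensation package for the chief executive requires three-fifths of the disinterested directors present (17 − 3 = 14). 3/5 of 14 = 8.40, rounded up to 9, so 9 affirmative votes are needed; 9 voted in favor. Satisfied.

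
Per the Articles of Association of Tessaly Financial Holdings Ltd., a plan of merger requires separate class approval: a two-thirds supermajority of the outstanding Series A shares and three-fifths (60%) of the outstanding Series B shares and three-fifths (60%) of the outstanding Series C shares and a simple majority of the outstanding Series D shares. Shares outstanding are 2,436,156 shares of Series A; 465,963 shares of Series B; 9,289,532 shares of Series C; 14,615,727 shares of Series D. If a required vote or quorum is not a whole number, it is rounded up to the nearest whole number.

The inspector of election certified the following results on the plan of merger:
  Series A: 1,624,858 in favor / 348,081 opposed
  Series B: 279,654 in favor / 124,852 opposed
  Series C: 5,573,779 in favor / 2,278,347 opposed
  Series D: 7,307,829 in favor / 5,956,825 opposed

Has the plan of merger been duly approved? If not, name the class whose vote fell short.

Series A: 2/3 of 2436156 = 1624104; 1,624,104 required, 1,624,858 in favor — approved.
Series B: 3/5 of 465963 = 279577.80, rounded up to 279578; 279,578 required, 279,654 in favor — approved.
Series C: 3/5 of 9289532 = 5573719.20, rounded up to 5573720; 5,573,720 required, 5,573,779 in favor — approved.
Series D: a majority of 14615727 is 7307864; 7,307,864 required, 7,307,829 in favor — not approved.

Not approved — the Series D shares did not give the required vote.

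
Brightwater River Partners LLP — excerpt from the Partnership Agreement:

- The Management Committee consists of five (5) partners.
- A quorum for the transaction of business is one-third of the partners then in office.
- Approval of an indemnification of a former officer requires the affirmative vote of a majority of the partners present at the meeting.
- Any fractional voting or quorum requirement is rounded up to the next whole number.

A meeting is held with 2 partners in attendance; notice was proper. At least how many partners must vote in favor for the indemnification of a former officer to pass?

2

The indemnification of a former officer requires a majority of the partners present (2).
A majority of 2 is 2.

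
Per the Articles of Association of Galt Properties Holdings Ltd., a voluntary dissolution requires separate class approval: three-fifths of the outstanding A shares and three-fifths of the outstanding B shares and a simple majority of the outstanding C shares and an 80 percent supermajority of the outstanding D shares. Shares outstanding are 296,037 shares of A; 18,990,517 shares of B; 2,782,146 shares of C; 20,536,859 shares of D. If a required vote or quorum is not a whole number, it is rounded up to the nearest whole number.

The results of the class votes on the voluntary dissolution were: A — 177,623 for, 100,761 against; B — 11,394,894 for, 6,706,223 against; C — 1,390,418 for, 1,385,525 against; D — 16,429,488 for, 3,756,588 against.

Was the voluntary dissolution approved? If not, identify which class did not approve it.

Not approved — the C shares did not give the required vote.

A: 3/5 of 296037 = 177622.20, rounded up to 177623; 177,623 required, 177,623 in favor — approved.
B: 3/5 of 18990517 = 11394310.20, rounded up to 11394311; 11,394,311 required, 11,394,894 in favor — approved.
C: a majority of 2782146 is 1391074; 1,391,074 required, 1,390,418 in favor — not approved.
D: 4/5 of 20536859 = 16429487.20, rounded up to 16429488; 16,429,488 required, 16,429,488 in favor — approved.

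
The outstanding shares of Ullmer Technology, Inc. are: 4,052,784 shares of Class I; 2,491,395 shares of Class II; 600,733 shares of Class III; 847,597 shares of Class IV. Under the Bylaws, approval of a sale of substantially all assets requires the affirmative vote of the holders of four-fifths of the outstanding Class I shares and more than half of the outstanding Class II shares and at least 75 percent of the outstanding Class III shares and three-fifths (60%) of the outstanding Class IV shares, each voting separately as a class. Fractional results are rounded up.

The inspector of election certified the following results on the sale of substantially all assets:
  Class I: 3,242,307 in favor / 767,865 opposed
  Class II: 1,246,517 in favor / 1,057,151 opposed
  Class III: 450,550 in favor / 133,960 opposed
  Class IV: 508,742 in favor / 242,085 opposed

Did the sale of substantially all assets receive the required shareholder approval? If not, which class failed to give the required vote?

Approved — every class gave the required vote.

Class I: 4/5 of 4052784 = 3242227.20, rounded up to 3242228; 3,242,228 required, 3,242,307 in favor — approved.
Class II: a majority of 2491395 is 1245698; 1,245,698 required, 1,246,517 in favor — approved.
Class III: 3/4 of 600733 = 450549.75, rounded up to 450550; 450,550 required, 450,550 in favor — approved.
Class IV: 3/5 of 847597 = 508558.20, rounded up to 508559; 508,559 required, 508,742 in favor — approved.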